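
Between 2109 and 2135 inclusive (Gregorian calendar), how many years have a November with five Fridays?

7

November has 30 days; it has five Fridays when Friday falls among the first (month-length − 28) days — i.e. when November 1 is one of Friday/Thursday.
November 1 by year: 2109:Fri✓ 2110:Sat 2111:Sun 2112:Tue 2113:Wed 2114:Thu✓ 2115:Fri✓ 2116:Sun 2117:Mon 2118:Tue 2119:Wed 2120:Fri✓ 2121:Sat 2122:Sun 2123:Mon 2124:Wed 2125:Thu✓ 2126:Fri✓ 2127:Sat 2128:Mon 2129:Tue 2130:Wed 2131:Thu✓ 2132:Sat 2133:Sun 2134:Mon 2135:Tue
Years with five Fridays: 2109, 2114, 2115, 2120, 2125, 2126, 2131 → 7.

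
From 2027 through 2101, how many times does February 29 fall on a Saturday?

2

Leap years in 2027–2101: 18 of them.
Feb 29 weekday advances by 5 (mod 7) from one leap year to the next four years later (or differs when a century non-leap intervenes).
Leap-day weekdays: 2028:Tue 2032:Sun 2036:Fri 2040:Wed 2044:Mon 2048:Sat✓ 2052:Thu 2056:Tue 2060:Sun 2064:Fri 2068:Wed 2072:Mon 2076:Sat✓ 2080:Thu 2084:Tue 2088:Sun 2092:Fri 2096:Wed
Saturday: 2048, 2076 → 2.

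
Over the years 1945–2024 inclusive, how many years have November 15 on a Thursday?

12

Track November 15's weekday year by year (advancing +1, or +2 across a Feb 29):
  1945: Thu ✓  1946: Fri (+1)  1947: Sat (+1)  1948: Mon (+2)  1949: Tue (+1)
  1950: Wed (+1)  1951: Thu (+1) ✓  1952: Sat (+2)  1953: Sun (+1)  1954: Mon (+1)
  1955: Tue (+1)  1956: Thu (+2) ✓  1957: Fri (+1)  1958: Sat (+1)  … (52 more years) …
  2011: Tue (+1)  2012: Thu (+2) ✓  2013: Fri (+1)  2014: Sat (+1)  2015: Sun (+1)
  2016: Tue (+2)  2017: Wed (+1)  2018: Thu (+1) ✓  2019: Fri (+1)  2020: Sun (+2)
  2021: Mon (+1)  2022: Tue (+1)  2023: Wed (+1)  2024: Fri (+2)
Thursday years: 1945, 1951, 1956, 1962, 1973, 1979, 1984, 1990, 2001, 2007, 2012, 2018 — 12 in total.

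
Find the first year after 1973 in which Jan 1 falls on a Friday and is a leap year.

1988

Jan 1 advances by 2 weekdays after a leap year and by 1 after a common year.
1973: Jan 1 is Monday.
1974: Tuesday
1975: Wednesday
1976: Thursday (leap)
1977: Saturday
1978: Sunday
1979: Monday
1980: Tuesday (leap)
1981: Thursday
1982: Friday
1983: Saturday
1984: Sunday (leap)
1985: Tuesday
1986: Wednesday
1987: Thursday
1988: Friday (leap)
1988 begins on a Friday and is a leap year.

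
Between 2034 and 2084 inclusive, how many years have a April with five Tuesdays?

April has 30 days; it has five Tuesdays when Tuesday falls among the first (month-length − 28) days — i.e. when April 1 is one of Tuesday/Monday.
April 1 by year: 2034:Sat 2035:Sun 2036:Tue✓ 2037:Wed 2038:Thu 2039:Fri 2040:Sun 2041:Mon✓ 2042:Tue✓ 2043:Wed 2044:Fri 2045:Sat 2046:Sun 2047:Mon✓ 2048:Wed …(21 more)… 2070:Tue✓ 2071:Wed 2072:Fri 2073:Sat 2074:Sun 2075:Mon✓ 2076:Wed 2077:Thu 2078:Fri 2079:Sat 2080:Mon✓ 2081:Tue✓ 2082:Wed 2083:Thu 2084:Sat
Years with five Tuesdays: 2036, 2041, 2042, 2047, 2052, 2053, 2058, 2059, 2064, 2069, 2070, 2075, 2080, 2081 → 14.

14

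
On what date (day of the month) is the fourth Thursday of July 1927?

28

July 1, 1927 is a Friday, so the first Thursday is the 7th.
The fourth Thursday is 7 + 21 = 28.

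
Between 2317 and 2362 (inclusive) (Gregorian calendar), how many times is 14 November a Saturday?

Track 14 November's weekday year by year (advancing +1, or +2 across a Feb 29):
  2317: Wed  2318: Thu (+1)  2319: Fri (+1)  2320: Sun (+2)  2321: Mon (+1)
  2322: Tue (+1)  2323: Wed (+1)  2324: Fri (+2)  2325: Sat (+1) ✓  2326: Sun (+1)
  2327: Mon (+1)  2328: Wed (+2)  2329: Thu (+1)  2330: Fri (+1)  … (18 more years) …
  2349: Mon (+1)  2350: Tue (+1)  2351: Wed (+1)  2352: Fri (+2)  2353: Sat (+1) ✓
  2354: Sun (+1)  2355: Mon (+1)  2356: Wed (+2)  2357: Thu (+1)  2358: Fri (+1)
  2359: Sat (+1) ✓  2360: Mon (+2)  2361: Tue (+1)  2362: Wed (+1)
Saturday years: 2325, 2331, 2336, 2342, 2353, 2359 — 6 in total.

6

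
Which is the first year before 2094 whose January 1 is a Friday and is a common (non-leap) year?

2083

Jan 1 advances by 2 weekdays after a leap year and by 1 after a common year.
2094: Jan 1 is Friday.
2093: Thursday
2092: Tuesday (leap)
2091: Monday
2090: Sunday
2089: Saturday
2088: Thursday (leap)
2087: Wednesday
2086: Tuesday
2085: Monday
2084: Saturday (leap)
2083: Friday
2083 begins on a Friday and is a common year.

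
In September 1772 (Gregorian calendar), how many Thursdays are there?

4

September 1772 has 30 days and begins on Tuesday.
The first Thursday is September 3.
Thursdays fall on 3, 10, 17, 24 — that's 4.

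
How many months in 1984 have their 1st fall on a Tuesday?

1

Check the 1st of each month of 1984: Jan 1: Sun, Feb 1: Wed, Mar 1: Thu, Apr 1: Sun, May 1: Tue, Jun 1: Fri, Jul 1: Sun, Aug 1: Wed, Sep 1: Sat, Oct 1: Mon, Nov 1: Thu, Dec 1: Sat.
Tuesday occurs in May — 1 month.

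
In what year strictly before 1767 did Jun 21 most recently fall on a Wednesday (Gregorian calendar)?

From one year to the next, a fixed date's weekday advances by 1, or by 2 when a Feb 29 lies between the two dates.
1767: June 21 is Sunday.
1766: Saturday (−1)
1765: Friday (−1)
1764: Thursday (−1)
1763: Tuesday (−2)
1762: Monday (−1)
1761: Sunday (−1)
1760: Saturday (−1)
1759: Thursday (−2)
1758: Wednesday (−1)
Jun 21 falls on a Wednesday in 1758.

1758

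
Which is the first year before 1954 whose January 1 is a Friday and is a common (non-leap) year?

1943

Jan 1 advances by 2 weekdays after a leap year and by 1 after a common year.
1954: Jan 1 is Friday.
1953: Thursday
1952: Tuesday (leap)
1951: Monday
1950: Sunday
1949: Saturday
1948: Thursday (leap)
1947: Wednesday
1946: Tuesday
1945: Monday
1944: Saturday (leap)
1943: Friday
1943 begins on a Friday and is a common year.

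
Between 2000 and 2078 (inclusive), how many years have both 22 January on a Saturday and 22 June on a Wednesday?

Check each year's weekday for 22 January and 22 June:
  2000: Sat/Thu  2001: Mon/Fri  2002: Tue/Sat  2003: Wed/Sun  2004: Thu/Tue  2005: Sat/Wed ✓  2006: Sun/Thu  2007: Mon/Fri  2008: Tue/Sun  2009: Thu/Mon  2010: Fri/Tue  2011: Sat/Wed ✓  2012: Sun/Fri  2013: Tue/Sat  …(51 more)…  2065: Thu/Mon  2066: Fri/Tue  2067: Sat/Wed ✓  2068: Sun/Fri  2069: Tue/Sat  2070: Wed/Sun  2071: Thu/Mon  2072: Fri/Wed  2073: Sun/Thu  2074: Mon/Fri  2075: Tue/Sat  2076: Wed/Mon  2077: Fri/Tue  2078: Sat/Wed ✓
Both conditions hold in: 2005, 2011, 2022, 2033, 2039, 2050, 2061, 2067, 2078 — 9.

9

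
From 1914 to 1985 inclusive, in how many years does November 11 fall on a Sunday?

11

Track November 11's weekday year by year (advancing +1, or +2 across a Feb 29):
  1914: Wed  1915: Thu (+1)  1916: Sat (+2)  1917: Sun (+1) ✓  1918: Mon (+1)
  1919: Tue (+1)  1920: Thu (+2)  1921: Fri (+1)  1922: Sat (+1)  1923: Sun (+1) ✓
  1924: Tue (+2)  1925: Wed (+1)  1926: Thu (+1)  1927: Fri (+1)  … (44 more years) …
  1972: Sat (+2)  1973: Sun (+1) ✓  1974: Mon (+1)  1975: Tue (+1)  1976: Thu (+2)
  1977: Fri (+1)  1978: Sat (+1)  1979: Sun (+1) ✓  1980: Tue (+2)  1981: Wed (+1)
  1982: Thu (+1)  1983: Fri (+1)  1984: Sun (+2) ✓  1985: Mon (+1)
Sunday years: 1917, 1923, 1928, 1934, 1945, 1951, 1956, 1962, 1973, 1979, 1984 — 11 in total.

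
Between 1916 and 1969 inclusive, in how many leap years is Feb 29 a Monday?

2

Leap years in 1916–1969: 14 of them.
Feb 29 weekday advances by 5 (mod 7) from one leap year to the next four years later (or differs when a century non-leap intervenes).
Leap-day weekdays: 1916:Tue 1920:Sun 1924:Fri 1928:Wed 1932:Mon✓ 1936:Sat 1940:Thu 1944:Tue 1948:Sun 1952:Fri 1956:Wed 1960:Mon✓ 1964:Sat 1968:Thu
Monday: 1932, 1960 → 2.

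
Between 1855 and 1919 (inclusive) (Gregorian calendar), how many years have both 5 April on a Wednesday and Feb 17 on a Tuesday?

Check each year's weekday for 5 April and Feb 17:
  1855: Thu/Sat  1856: Sat/Sun  1857: Sun/Tue  1858: Mon/Wed  1859: Tue/Thu  1860: Thu/Fri  1861: Fri/Sun  1862: Sat/Mon  1863: Sun/Tue  1864: Tue/Wed  1865: Wed/Fri  1866: Thu/Sat  1867: Fri/Sun  1868: Sun/Mon  …(37 more)…  1906: Thu/Sat  1907: Fri/Sun  1908: Sun/Mon  1909: Mon/Wed  1910: Tue/Thu  1911: Wed/Fri  1912: Fri/Sat  1913: Sat/Mon  1914: Sun/Tue  1915: Mon/Wed  1916: Wed/Thu  1917: Thu/Sat  1918: Fri/Sun  1919: Sat/Mon
Both conditions hold in: no year — 0.

0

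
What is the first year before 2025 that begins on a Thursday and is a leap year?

2004

Jan 1 advances by 2 weekdays after a leap year and by 1 after a common year.
2025: Jan 1 is Wednesday.
2024: Monday (leap)
2023: Sunday
2022: Saturday
2021: Friday
2020: Wednesday (leap)
2019: Tuesday
2018: Monday
2017: Sunday
2016: Friday (leap)
2015: Thursday
2014: Wednesday
2013: Tuesday
2012: Sunday (leap)
2011: Saturday
2010: Friday
2009: Thursday
2008: Tuesday (leap)
2007: Monday
2006: Sunday
2005: Saturday
2004: Thursday (leap)
2004 begins on a Thursday and is a leap year.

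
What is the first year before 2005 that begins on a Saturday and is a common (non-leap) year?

1994

Jan 1 advances by 2 weekdays after a leap year and by 1 after a common year.
2005: Jan 1 is Saturday.
2004: Thursday (leap)
2003: Wednesday
2002: Tuesday
2001: Monday
2000: Saturday (leap)
1999: Friday
1998: Thursday
1997: Wednesday
1996: Monday (leap)
1995: Sunday
1994: Saturday
1994 begins on a Saturday and is a common year.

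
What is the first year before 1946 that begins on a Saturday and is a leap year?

1944

Jan 1 advances by 2 weekdays after a leap year and by 1 after a common year.
1946: Jan 1 is Tuesday.
1945: Monday
1944: Saturday (leap)
1944 begins on a Saturday and is a leap year.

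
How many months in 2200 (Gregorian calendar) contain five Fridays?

A month of length L has five Fridays iff its first Friday is on day ≤ L−28 (so day 1–3 in a 31-day month, 1–2 in a 30-day month, day 1 in a leap February).
Checking each month of 2200: Jan starts Wed (31d) ✓; Feb starts Sat (28d); Mar starts Sat (31d); Apr starts Tue (30d); May starts Thu (31d) ✓; Jun starts Sun (30d); Jul starts Tue (31d); Aug starts Fri (31d) ✓; Sep starts Mon (30d); Oct starts Wed (31d) ✓; Nov starts Sat (30d); Dec starts Mon (31d).
Five-Friday months: January, May, August, October → 4.

4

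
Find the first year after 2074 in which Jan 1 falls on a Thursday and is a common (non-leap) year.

Jan 1 advances by 2 weekdays after a leap year and by 1 after a common year.
2074: Jan 1 is Monday.
2075: Tuesday
2076: Wednesday (leap)
2077: Friday
2078: Saturday
2079: Sunday
2080: Monday (leap)
2081: Wednesday
2082: Thursday
2082 begins on a Thursday and is a common year.

2082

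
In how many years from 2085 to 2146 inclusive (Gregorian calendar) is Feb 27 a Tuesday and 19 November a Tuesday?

Check each year's weekday for Feb 27 and 19 November:
  2085: Tue/Mon  2086: Wed/Tue  2087: Thu/Wed  2088: Fri/Fri  2089: Sun/Sat  2090: Mon/Sun  2091: Tue/Mon  2092: Wed/Wed  2093: Fri/Thu  2094: Sat/Fri  2095: Sun/Sat  2096: Mon/Mon  2097: Wed/Tue  2098: Thu/Wed  …(34 more)…  2133: Fri/Thu  2134: Sat/Fri  2135: Sun/Sat  2136: Mon/Mon  2137: Wed/Tue  2138: Thu/Wed  2139: Fri/Thu  2140: Sat/Sat  2141: Mon/Sun  2142: Tue/Mon  2143: Wed/Tue  2144: Thu/Thu  2145: Sat/Fri  2146: Sun/Sat
Both conditions hold in: 2120 — 1.

1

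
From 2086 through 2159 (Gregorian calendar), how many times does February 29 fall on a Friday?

Leap years in 2086–2159: 17 of them.
Feb 29 weekday advances by 5 (mod 7) from one leap year to the next four years later (or differs when a century non-leap intervenes).
Leap-day weekdays: 2088:Sun 2092:Fri✓ 2096:Wed 2104:Fri✓ 2108:Wed 2112:Mon 2116:Sat 2120:Thu 2124:Tue 2128:Sun 2132:Fri✓ 2136:Wed 2140:Mon 2144:Sat 2148:Thu 2152:Tue 2156:Sun
Friday: 2092, 2104, 2132 → 3.

3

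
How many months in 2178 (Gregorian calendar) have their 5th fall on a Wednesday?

1

Check the 5th of each month of 2178: Jan 5: Mon, Feb 5: Thu, Mar 5: Thu, Apr 5: Sun, May 5: Tue, Jun 5: Fri, Jul 5: Sun, Aug 5: Wed, Sep 5: Sat, Oct 5: Mon, Nov 5: Thu, Dec 5: Sat.
Wednesday occurs in August — 1 month.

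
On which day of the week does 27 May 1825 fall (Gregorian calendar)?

Friday

January 1, 1825 is a Saturday.
May 27 is day 147 of the year, i.e. 146 days after Jan 1.
146 mod 7 = 6, so advance 6 weekdays from Saturday: Friday.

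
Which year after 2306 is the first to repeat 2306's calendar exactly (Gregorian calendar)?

Two years share a calendar iff Jan 1 falls on the same weekday and both are leap or both are common. 2306: Jan 1 is Monday, common year.
2307: Jan 1 Tuesday, common
2308: Jan 1 Wednesday, leap
2309: Jan 1 Friday, common
2310: Jan 1 Saturday, common
2311: Jan 1 Sunday, common
2312: Jan 1 Monday, leap
2313: Jan 1 Wednesday, common
2314: Jan 1 Thursday, common
2315: Jan 1 Friday, common
2316: Jan 1 Saturday, leap
2317: Jan 1 Monday, common
2317 matches on both conditions.

2317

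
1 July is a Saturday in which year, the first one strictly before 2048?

From one year to the next, a fixed date's weekday advances by 1, or by 2 when a Feb 29 lies between the two dates.
2048: July 1 is Wednesday.
2047: Monday (−2)
2046: Sunday (−1)
2045: Saturday (−1)
1 July falls on a Saturday in 2045.

2045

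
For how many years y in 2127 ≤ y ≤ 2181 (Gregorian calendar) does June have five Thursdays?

16

June has 30 days; it has five Thursdays when Thursday falls among the first (month-length − 28) days — i.e. when June 1 is one of Thursday/Wednesday.
June 1 by year: 2127:Sun 2128:Tue 2129:Wed✓ 2130:Thu✓ 2131:Fri 2132:Sun 2133:Mon 2134:Tue 2135:Wed✓ 2136:Fri 2137:Sat 2138:Sun 2139:Mon 2140:Wed✓ 2141:Thu✓ …(25 more)… 2167:Mon 2168:Wed✓ 2169:Thu✓ 2170:Fri 2171:Sat 2172:Mon 2173:Tue 2174:Wed✓ 2175:Thu✓ 2176:Sat 2177:Sun 2178:Mon 2179:Tue 2180:Thu✓ 2181:Fri
Years with five Thursdays: 2129, 2130, 2135, 2140, 2141, 2146, 2147, 2152, 2157, 2158, 2163, 2168, 2169, 2174, 2175, 2180 → 16.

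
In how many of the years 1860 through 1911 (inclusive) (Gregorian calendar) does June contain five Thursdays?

16

June has 30 days; it has five Thursdays when Thursday falls among the first (month-length − 28) days — i.e. when June 1 is one of Thursday/Wednesday.
June 1 by year: 1860:Fri 1861:Sat 1862:Sun 1863:Mon 1864:Wed✓ 1865:Thu✓ 1866:Fri 1867:Sat 1868:Mon 1869:Tue 1870:Wed✓ 1871:Thu✓ 1872:Sat 1873:Sun 1874:Mon …(22 more)… 1897:Tue 1898:Wed✓ 1899:Thu✓ 1900:Fri 1901:Sat 1902:Sun 1903:Mon 1904:Wed✓ 1905:Thu✓ 1906:Fri 1907:Sat 1908:Mon 1909:Tue 1910:Wed✓ 1911:Thu✓
Years with five Thursdays: 1864, 1865, 1870, 1871, 1876, 1881, 1882, 1887, 1892, 1893, 1898, 1899, 1904, 1905, 1910, 1911 → 16.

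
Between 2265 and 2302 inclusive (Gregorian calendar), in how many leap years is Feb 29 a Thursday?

1

Leap years in 2265–2302: 8 of them.
Feb 29 weekday advances by 5 (mod 7) from one leap year to the next four years later (or differs when a century non-leap intervenes).
Leap-day weekdays: 2268:Sat 2272:Thu✓ 2276:Tue 2280:Sun 2284:Fri 2288:Wed 2292:Mon 2296:Sat
Thursday: 2272 → 1.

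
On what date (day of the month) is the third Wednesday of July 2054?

15

July 1, 2054 is a Wednesday, so the first Wednesday is the 1st.
The third Wednesday is 1 + 14 = 15.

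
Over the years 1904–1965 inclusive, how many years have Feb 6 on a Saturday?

Track Feb 6's weekday year by year (advancing +1, or +2 across a Feb 29):
  1904: Sat ✓  1905: Mon (+2)  1906: Tue (+1)  1907: Wed (+1)  1908: Thu (+1)
  1909: Sat (+2) ✓  1910: Sun (+1)  1911: Mon (+1)  1912: Tue (+1)  1913: Thu (+2)
  1914: Fri (+1)  1915: Sat (+1) ✓  1916: Sun (+1)  1917: Tue (+2)  … (34 more years) …
  1952: Wed (+1)  1953: Fri (+2)  1954: Sat (+1) ✓  1955: Sun (+1)  1956: Mon (+1)
  1957: Wed (+2)  1958: Thu (+1)  1959: Fri (+1)  1960: Sat (+1) ✓  1961: Mon (+2)
  1962: Tue (+1)  1963: Wed (+1)  1964: Thu (+1)  1965: Sat (+2) ✓
Saturday years: 1904, 1909, 1915, 1926, 1932, 1937, 1943, 1954, 1960, 1965 — 10 in total.

10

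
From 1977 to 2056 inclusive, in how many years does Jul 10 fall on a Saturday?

Track Jul 10's weekday year by year (advancing +1, or +2 across a Feb 29):
  1977: Sun  1978: Mon (+1)  1979: Tue (+1)  1980: Thu (+2)  1981: Fri (+1)
  1982: Sat (+1) ✓  1983: Sun (+1)  1984: Tue (+2)  1985: Wed (+1)  1986: Thu (+1)
  1987: Fri (+1)  1988: Sun (+2)  1989: Mon (+1)  1990: Tue (+1)  … (52 more years) …
  2043: Fri (+1)  2044: Sun (+2)  2045: Mon (+1)  2046: Tue (+1)  2047: Wed (+1)
  2048: Fri (+2)  2049: Sat (+1) ✓  2050: Sun (+1)  2051: Mon (+1)  2052: Wed (+2)
  2053: Thu (+1)  2054: Fri (+1)  2055: Sat (+1) ✓  2056: Mon (+2)
Saturday years: 1982, 1993, 1999, 2004, 2010, 2021, 2027, 2032, 2038, 2049, 2055 — 11 in total.

11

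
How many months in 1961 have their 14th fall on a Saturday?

Check the 14th of each month of 1961: Jan 14: Sat, Feb 14: Tue, Mar 14: Tue, Apr 14: Fri, May 14: Sun, Jun 14: Wed, Jul 14: Fri, Aug 14: Mon, Sep 14: Thu, Oct 14: Sat, Nov 14: Tue, Dec 14: Thu.
Saturday occurs in January, October — 2 months.

2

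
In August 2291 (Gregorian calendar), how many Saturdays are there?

August 2291 has 31 days and begins on Saturday.
The first Saturday is August 1.
Saturdays fall on 1, 8, 15, 22, 29 — that's 5.

5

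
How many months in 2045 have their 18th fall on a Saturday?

3

Check the 18th of each month of 2045: Jan 18: Wed, Feb 18: Sat, Mar 18: Sat, Apr 18: Tue, May 18: Thu, Jun 18: Sun, Jul 18: Tue, Aug 18: Fri, Sep 18: Mon, Oct 18: Wed, Nov 18: Sat, Dec 18: Mon.
Saturday occurs in February, March, November — 3 months.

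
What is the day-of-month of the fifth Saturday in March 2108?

March 1, 2108 is a Thursday, so the first Saturday is the 3rd.
The fifth Saturday is 3 + 28 = 31.

31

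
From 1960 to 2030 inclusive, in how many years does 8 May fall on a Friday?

10

Track 8 May's weekday year by year (advancing +1, or +2 across a Feb 29):
  1960: Sun  1961: Mon (+1)  1962: Tue (+1)  1963: Wed (+1)  1964: Fri (+2) ✓
  1965: Sat (+1)  1966: Sun (+1)  1967: Mon (+1)  1968: Wed (+2)  1969: Thu (+1)
  1970: Fri (+1) ✓  1971: Sat (+1)  1972: Mon (+2)  1973: Tue (+1)  … (43 more years) …
  2017: Mon (+1)  2018: Tue (+1)  2019: Wed (+1)  2020: Fri (+2) ✓  2021: Sat (+1)
  2022: Sun (+1)  2023: Mon (+1)  2024: Wed (+2)  2025: Thu (+1)  2026: Fri (+1) ✓
  2027: Sat (+1)  2028: Mon (+2)  2029: Tue (+1)  2030: Wed (+1)
Friday years: 1964, 1970, 1981, 1987, 1992, 1998, 2009, 2015, 2020, 2026 — 10 in total.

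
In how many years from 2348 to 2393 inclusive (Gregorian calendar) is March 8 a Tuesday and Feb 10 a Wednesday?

2

Check each year's weekday for March 8 and Feb 10:
  2348: Mon/Tue  2349: Tue/Thu  2350: Wed/Fri  2351: Thu/Sat  2352: Sat/Sun  2353: Sun/Tue  2354: Mon/Wed  2355: Tue/Thu  2356: Thu/Fri  2357: Fri/Sun  2358: Sat/Mon  2359: Sun/Tue  2360: Tue/Wed ✓  2361: Wed/Fri  …(18 more)…  2380: Sat/Sun  2381: Sun/Tue  2382: Mon/Wed  2383: Tue/Thu  2384: Thu/Fri  2385: Fri/Sun  2386: Sat/Mon  2387: Sun/Tue  2388: Tue/Wed ✓  2389: Wed/Fri  2390: Thu/Sat  2391: Fri/Sun  2392: Sun/Mon  2393: Mon/Wed
Both conditions hold in: 2360, 2388 — 2.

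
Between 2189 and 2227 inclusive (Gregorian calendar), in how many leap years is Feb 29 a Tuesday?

1

Leap years in 2189–2227: 8 of them.
Feb 29 weekday advances by 5 (mod 7) from one leap year to the next four years later (or differs when a century non-leap intervenes).
Leap-day weekdays: 2192:Wed 2196:Mon 2204:Wed 2208:Mon 2212:Sat 2216:Thu 2220:Tue✓ 2224:Sun
Tuesday: 2220 → 1.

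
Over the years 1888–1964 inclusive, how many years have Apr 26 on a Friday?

Track Apr 26's weekday year by year (advancing +1, or +2 across a Feb 29):
  1888: Thu  1889: Fri (+1) ✓  1890: Sat (+1)  1891: Sun (+1)  1892: Tue (+2)
  1893: Wed (+1)  1894: Thu (+1)  1895: Fri (+1) ✓  1896: Sun (+2)  1897: Mon (+1)
  1898: Tue (+1)  1899: Wed (+1)  1900: Thu (+1)  1901: Fri (+1) ✓  … (49 more years) …
  1951: Thu (+1)  1952: Sat (+2)  1953: Sun (+1)  1954: Mon (+1)  1955: Tue (+1)
  1956: Thu (+2)  1957: Fri (+1) ✓  1958: Sat (+1)  1959: Sun (+1)  1960: Tue (+2)
  1961: Wed (+1)  1962: Thu (+1)  1963: Fri (+1) ✓  1964: Sun (+2)
Friday years: 1889, 1895, 1901, 1907, 1912, 1918, 1929, 1935, 1940, 1946, 1957, 1963 — 12 in total.

12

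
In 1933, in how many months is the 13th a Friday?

2

Check the 13th of each month of 1933: Jan 13: Fri, Feb 13: Mon, Mar 13: Mon, Apr 13: Thu, May 13: Sat, Jun 13: Tue, Jul 13: Thu, Aug 13: Sun, Sep 13: Wed, Oct 13: Fri, Nov 13: Mon, Dec 13: Wed.
Friday occurs in January, October — 2 months.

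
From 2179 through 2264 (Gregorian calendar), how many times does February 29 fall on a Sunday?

Leap years in 2179–2264: 21 of them.
Feb 29 weekday advances by 5 (mod 7) from one leap year to the next four years later (or differs when a century non-leap intervenes).
Leap-day weekdays: 2180:Tue 2184:Sun✓ 2188:Fri 2192:Wed 2196:Mon 2204:Wed 2208:Mon 2212:Sat 2216:Thu 2220:Tue 2224:Sun✓ 2228:Fri 2232:Wed 2236:Mon 2240:Sat 2244:Thu 2248:Tue 2252:Sun✓ 2256:Fri 2260:Wed 2264:Mon
Sunday: 2184, 2224, 2252 → 3.

3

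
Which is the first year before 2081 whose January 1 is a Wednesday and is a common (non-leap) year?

2070

Jan 1 advances by 2 weekdays after a leap year and by 1 after a common year.
2081: Jan 1 is Wednesday.
2080: Monday (leap)
2079: Sunday
2078: Saturday
2077: Friday
2076: Wednesday (leap)
2075: Tuesday
2074: Monday
2073: Sunday
2072: Friday (leap)
2071: Thursday
2070: Wednesday
2070 begins on a Wednesday and is a common year.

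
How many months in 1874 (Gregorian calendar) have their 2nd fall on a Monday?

3

Check the 2nd of each month of 1874: Jan 2: Fri, Feb 2: Mon, Mar 2: Mon, Apr 2: Thu, May 2: Sat, Jun 2: Tue, Jul 2: Thu, Aug 2: Sun, Sep 2: Wed, Oct 2: Fri, Nov 2: Mon, Dec 2: Wed.
Monday occurs in February, March, November — 3 months.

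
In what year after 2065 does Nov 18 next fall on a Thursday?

2066

From one year to the next, a fixed date's weekday advances by 1, or by 2 when a Feb 29 lies between the two dates.
2065: November 18 is Wednesday.
2066: Thursday (+1)
Nov 18 falls on a Thursday in 2066.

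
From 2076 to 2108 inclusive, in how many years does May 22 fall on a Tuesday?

5

Track May 22's weekday year by year (advancing +1, or +2 across a Feb 29):
  2076: Fri  2077: Sat (+1)  2078: Sun (+1)  2079: Mon (+1)  2080: Wed (+2)
  2081: Thu (+1)  2082: Fri (+1)  2083: Sat (+1)  2084: Mon (+2)  2085: Tue (+1) ✓
  2086: Wed (+1)  2087: Thu (+1)  2088: Sat (+2)  2089: Sun (+1)  … (5 more years) …
  2095: Sun (+1)  2096: Tue (+2) ✓  2097: Wed (+1)  2098: Thu (+1)  2099: Fri (+1)
  2100: Sat (+1)  2101: Sun (+1)  2102: Mon (+1)  2103: Tue (+1) ✓  2104: Thu (+2)
  2105: Fri (+1)  2106: Sat (+1)  2107: Sun (+1)  2108: Tue (+2) ✓
Tuesday years: 2085, 2091, 2096, 2103, 2108 — 5 in total.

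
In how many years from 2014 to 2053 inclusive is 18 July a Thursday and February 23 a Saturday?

Check each year's weekday for 18 July and February 23:
  2014: Fri/Sun  2015: Sat/Mon  2016: Mon/Tue  2017: Tue/Thu  2018: Wed/Fri  2019: Thu/Sat ✓  2020: Sat/Sun  2021: Sun/Tue  2022: Mon/Wed  2023: Tue/Thu  2024: Thu/Fri  2025: Fri/Sun  2026: Sat/Mon  2027: Sun/Tue  …(12 more)…  2040: Wed/Thu  2041: Thu/Sat ✓  2042: Fri/Sun  2043: Sat/Mon  2044: Mon/Tue  2045: Tue/Thu  2046: Wed/Fri  2047: Thu/Sat ✓  2048: Sat/Sun  2049: Sun/Tue  2050: Mon/Wed  2051: Tue/Thu  2052: Thu/Fri  2053: Fri/Sun
Both conditions hold in: 2019, 2030, 2041, 2047 — 4.

4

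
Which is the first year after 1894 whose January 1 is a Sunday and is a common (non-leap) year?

Jan 1 advances by 2 weekdays after a leap year and by 1 after a common year.
1894: Jan 1 is Monday.
1895: Tuesday
1896: Wednesday (leap)
1897: Friday
1898: Saturday
1899: Sunday
1899 begins on a Sunday and is a common year.

1899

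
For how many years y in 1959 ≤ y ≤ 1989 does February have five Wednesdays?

February has 28 days (29 in leap years); it has five Wednesdays when Wednesday falls among the first (month-length − 28) days — i.e. when February 1 is Wednesday in a leap year (never in a common year).
February 1 by year: 1959:Sun 1960:Mon 1961:Wed 1962:Thu 1963:Fri 1964:Sat 1965:Mon 1966:Tue 1967:Wed 1968:Thu 1969:Sat 1970:Sun 1971:Mon 1972:Tue 1973:Thu 1974:Fri 1975:Sat 1976:Sun 1977:Tue 1978:Wed 1979:Thu 1980:Fri 1981:Sun 1982:Mon 1983:Tue 1984:Wed✓ 1985:Fri 1986:Sat 1987:Sun 1988:Mon 1989:Wed
Years with five Wednesdays: 1984 → 1.

1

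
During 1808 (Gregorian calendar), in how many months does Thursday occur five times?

4

A month of length L has five Thursdays iff its first Thursday is on day ≤ L−28 (so day 1–3 in a 31-day month, 1–2 in a 30-day month, day 1 in a leap February).
Checking each month of 1808: Jan starts Fri (31d); Feb starts Mon (29d); Mar starts Tue (31d) ✓; Apr starts Fri (30d); May starts Sun (31d); Jun starts Wed (30d) ✓; Jul starts Fri (31d); Aug starts Mon (31d); Sep starts Thu (30d) ✓; Oct starts Sat (31d); Nov starts Tue (30d); Dec starts Thu (31d) ✓.
Five-Thursday months: March, June, September, December → 4.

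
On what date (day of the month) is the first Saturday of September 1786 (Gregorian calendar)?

September 1, 1786 is a Friday, so the first Saturday is the 2nd.
The first Saturday is 2 + 0 = 2.

2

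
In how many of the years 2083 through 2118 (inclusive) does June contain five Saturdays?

10

June has 30 days; it has five Saturdays when Saturday falls among the first (month-length − 28) days — i.e. when June 1 is one of Saturday/Friday.
June 1 by year: 2083:Tue 2084:Thu 2085:Fri✓ 2086:Sat✓ 2087:Sun 2088:Tue 2089:Wed 2090:Thu 2091:Fri✓ 2092:Sun 2093:Mon 2094:Tue 2095:Wed 2096:Fri✓ 2097:Sat✓ …(6 more)… 2104:Sun 2105:Mon 2106:Tue 2107:Wed 2108:Fri✓ 2109:Sat✓ 2110:Sun 2111:Mon 2112:Wed 2113:Thu 2114:Fri✓ 2115:Sat✓ 2116:Mon 2117:Tue 2118:Wed
Years with five Saturdays: 2085, 2086, 2091, 2096, 2097, 2103, 2108, 2109, 2114, 2115 → 10.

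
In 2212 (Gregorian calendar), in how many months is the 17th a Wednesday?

Check the 17th of each month of 2212: Jan 17: Fri, Feb 17: Mon, Mar 17: Tue, Apr 17: Fri, May 17: Sun, Jun 17: Wed, Jul 17: Fri, Aug 17: Mon, Sep 17: Thu, Oct 17: Sat, Nov 17: Tue, Dec 17: Thu.
Wednesday occurs in June — 1 month.

1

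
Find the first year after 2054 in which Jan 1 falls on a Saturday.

2056

Jan 1 advances by 2 weekdays after a leap year and by 1 after a common year.
2054: Jan 1 is Thursday.
2055: Friday
2056: Saturday (leap)
2056 begins on a Saturday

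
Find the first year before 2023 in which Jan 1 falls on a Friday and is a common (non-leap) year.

Jan 1 advances by 2 weekdays after a leap year and by 1 after a common year.
2023: Jan 1 is Sunday.
2022: Saturday
2021: Friday
2021 begins on a Friday and is a common year.

2021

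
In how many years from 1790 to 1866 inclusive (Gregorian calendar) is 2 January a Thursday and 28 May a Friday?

Check each year's weekday for 2 January and 28 May:
  1790: Sat/Fri  1791: Sun/Sat  1792: Mon/Mon  1793: Wed/Tue  1794: Thu/Wed  1795: Fri/Thu  1796: Sat/Sat  1797: Mon/Sun  1798: Tue/Mon  1799: Wed/Tue  1800: Thu/Wed  1801: Fri/Thu  1802: Sat/Fri  1803: Sun/Sat  …(49 more)…  1853: Sun/Sat  1854: Mon/Sun  1855: Tue/Mon  1856: Wed/Wed  1857: Fri/Thu  1858: Sat/Fri  1859: Sun/Sat  1860: Mon/Mon  1861: Wed/Tue  1862: Thu/Wed  1863: Fri/Thu  1864: Sat/Sat  1865: Mon/Sun  1866: Tue/Mon
Both conditions hold in: no year — 0.

0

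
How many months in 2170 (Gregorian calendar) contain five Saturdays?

4

A month of length L has five Saturdays iff its first Saturday is on day ≤ L−28 (so day 1–3 in a 31-day month, 1–2 in a 30-day month, day 1 in a leap February).
Checking each month of 2170: Jan starts Mon (31d); Feb starts Thu (28d); Mar starts Thu (31d) ✓; Apr starts Sun (30d); May starts Tue (31d); Jun starts Fri (30d) ✓; Jul starts Sun (31d); Aug starts Wed (31d); Sep starts Sat (30d) ✓; Oct starts Mon (31d); Nov starts Thu (30d); Dec starts Sat (31d) ✓.
Five-Saturday months: March, June, September, December → 4.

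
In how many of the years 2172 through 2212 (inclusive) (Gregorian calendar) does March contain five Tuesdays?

18

March has 31 days; it has five Tuesdays when Tuesday falls among the first (month-length − 28) days — i.e. when March 1 is one of Tuesday/Monday/Sunday.
March 1 by year: 2172:Sun✓ 2173:Mon✓ 2174:Tue✓ 2175:Wed 2176:Fri 2177:Sat 2178:Sun✓ 2179:Mon✓ 2180:Wed 2181:Thu 2182:Fri 2183:Sat 2184:Mon✓ 2185:Tue✓ 2186:Wed …(11 more)… 2198:Thu 2199:Fri 2200:Sat 2201:Sun✓ 2202:Mon✓ 2203:Tue✓ 2204:Thu 2205:Fri 2206:Sat 2207:Sun✓ 2208:Tue✓ 2209:Wed 2210:Thu 2211:Fri 2212:Sun✓
Years with five Tuesdays: 2172, 2173, 2174, 2178, 2179, 2184, 2185, 2189, 2190, 2191, 2195, 2196, 2201, 2202, 2203, 2207, 2208, 2212 → 18.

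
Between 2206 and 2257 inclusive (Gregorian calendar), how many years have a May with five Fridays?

May has 31 days; it has five Fridays when Friday falls among the first (month-length − 28) days — i.e. when May 1 is one of Friday/Thursday/Wednesday.
May 1 by year: 2206:Thu✓ 2207:Fri✓ 2208:Sun 2209:Mon 2210:Tue 2211:Wed✓ 2212:Fri✓ 2213:Sat 2214:Sun 2215:Mon 2216:Wed✓ 2217:Thu✓ 2218:Fri✓ 2219:Sat 2220:Mon …(22 more)… 2243:Mon 2244:Wed✓ 2245:Thu✓ 2246:Fri✓ 2247:Sat 2248:Mon 2249:Tue 2250:Wed✓ 2251:Thu✓ 2252:Sat 2253:Sun 2254:Mon 2255:Tue 2256:Thu✓ 2257:Fri✓
Years with five Fridays: 2206, 2207, 2211, 2212, 2216, 2217, 2218, 2222, 2223, 2228, 2229, 2233, 2234, 2235, 2239, 2240, 2244, 2245, 2246, 2250, 2251, 2256, 2257 → 23.

23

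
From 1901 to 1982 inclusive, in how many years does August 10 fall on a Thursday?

12

Track August 10's weekday year by year (advancing +1, or +2 across a Feb 29):
  1901: Sat  1902: Sun (+1)  1903: Mon (+1)  1904: Wed (+2)  1905: Thu (+1) ✓
  1906: Fri (+1)  1907: Sat (+1)  1908: Mon (+2)  1909: Tue (+1)  1910: Wed (+1)
  1911: Thu (+1) ✓  1912: Sat (+2)  1913: Sun (+1)  1914: Mon (+1)  … (54 more years) …
  1969: Sun (+1)  1970: Mon (+1)  1971: Tue (+1)  1972: Thu (+2) ✓  1973: Fri (+1)
  1974: Sat (+1)  1975: Sun (+1)  1976: Tue (+2)  1977: Wed (+1)  1978: Thu (+1) ✓
  1979: Fri (+1)  1980: Sun (+2)  1981: Mon (+1)  1982: Tue (+1)
Thursday years: 1905, 1911, 1916, 1922, 1933, 1939, 1944, 1950, 1961, 1967, 1972, 1978 — 12 in total.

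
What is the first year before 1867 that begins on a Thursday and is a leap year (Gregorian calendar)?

1852

Jan 1 advances by 2 weekdays after a leap year and by 1 after a common year.
1867: Jan 1 is Tuesday.
1866: Monday
1865: Sunday
1864: Friday (leap)
1863: Thursday
1862: Wednesday
1861: Tuesday
1860: Sunday (leap)
1859: Saturday
1858: Friday
1857: Thursday
1856: Tuesday (leap)
1855: Monday
1854: Sunday
1853: Saturday
1852: Thursday (leap)
1852 begins on a Thursday and is a leap year.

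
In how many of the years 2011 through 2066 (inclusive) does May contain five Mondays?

24

May has 31 days; it has five Mondays when Monday falls among the first (month-length − 28) days — i.e. when May 1 is one of Monday/Sunday/Saturday.
May 1 by year: 2011:Sun✓ 2012:Tue 2013:Wed 2014:Thu 2015:Fri 2016:Sun✓ 2017:Mon✓ 2018:Tue 2019:Wed 2020:Fri 2021:Sat✓ 2022:Sun✓ 2023:Mon✓ 2024:Wed 2025:Thu …(26 more)… 2052:Wed 2053:Thu 2054:Fri 2055:Sat✓ 2056:Mon✓ 2057:Tue 2058:Wed 2059:Thu 2060:Sat✓ 2061:Sun✓ 2062:Mon✓ 2063:Tue 2064:Thu 2065:Fri 2066:Sat✓
Years with five Mondays: 2011, 2016, 2017, 2021, 2022, 2023, 2027, 2028, 2032, 2033, 2034, 2038, 2039, 2044, 2045, 2049, 2050, 2051, 2055, 2056, 2060, 2061, 2062, 2066 → 24.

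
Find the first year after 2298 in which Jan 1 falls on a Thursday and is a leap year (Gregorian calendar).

Jan 1 advances by 2 weekdays after a leap year and by 1 after a common year.
2298: Jan 1 is Saturday.
2299: Sunday
2300: Monday
2301: Tuesday
2302: Wednesday
2303: Thursday
2304: Friday (leap)
2305: Sunday
2306: Monday
2307: Tuesday
2308: Wednesday (leap)
2309: Friday
2310: Saturday
2311: Sunday
2312: Monday (leap)
2313: Wednesday
2314: Thursday
2315: Friday
2316: Saturday (leap)
2317: Monday
2318: Tuesday
2319: Wednesday
2320: Thursday (leap)
2320 begins on a Thursday and is a leap year.

2320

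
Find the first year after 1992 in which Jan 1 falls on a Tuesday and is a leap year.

Jan 1 advances by 2 weekdays after a leap year and by 1 after a common year.
1992: Jan 1 is Wednesday (leap).
1993: Friday
1994: Saturday
1995: Sunday
1996: Monday (leap)
1997: Wednesday
1998: Thursday
1999: Friday
2000: Saturday (leap)
2001: Monday
2002: Tuesday
2003: Wednesday
2004: Thursday (leap)
2005: Saturday
2006: Sunday
2007: Monday
2008: Tuesday (leap)
2008 begins on a Tuesday and is a leap year.

2008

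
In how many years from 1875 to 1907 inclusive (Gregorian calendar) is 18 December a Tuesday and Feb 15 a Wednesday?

1

Check each year's weekday for 18 December and Feb 15:
  1875: Sat/Mon  1876: Mon/Tue  1877: Tue/Thu  1878: Wed/Fri  1879: Thu/Sat  1880: Sat/Sun  1881: Sun/Tue  1882: Mon/Wed  1883: Tue/Thu  1884: Thu/Fri  1885: Fri/Sun  1886: Sat/Mon  1887: Sun/Tue  1888: Tue/Wed ✓  …(5 more)…  1894: Tue/Thu  1895: Wed/Fri  1896: Fri/Sat  1897: Sat/Mon  1898: Sun/Tue  1899: Mon/Wed  1900: Tue/Thu  1901: Wed/Fri  1902: Thu/Sat  1903: Fri/Sun  1904: Sun/Mon  1905: Mon/Wed  1906: Tue/Thu  1907: Wed/Fri
Both conditions hold in: 1888 — 1.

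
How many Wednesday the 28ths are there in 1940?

Check the 28th of each month of 1940: Jan 28: Sun, Feb 28: Wed, Mar 28: Thu, Apr 28: Sun, May 28: Tue, Jun 28: Fri, Jul 28: Sun, Aug 28: Wed, Sep 28: Sat, Oct 28: Mon, Nov 28: Thu, Dec 28: Sat.
Wednesday occurs in February, August — 2 months.

2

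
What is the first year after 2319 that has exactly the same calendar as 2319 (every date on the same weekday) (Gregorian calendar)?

2330

Two years share a calendar iff Jan 1 falls on the same weekday and both are leap or both are common. 2319: Jan 1 is Wednesday, common year.
2320: Jan 1 Thursday, leap
2321: Jan 1 Saturday, common
2322: Jan 1 Sunday, common
2323: Jan 1 Monday, common
2324: Jan 1 Tuesday, leap
2325: Jan 1 Thursday, common
2326: Jan 1 Friday, common
2327: Jan 1 Saturday, common
2328: Jan 1 Sunday, leap
2329: Jan 1 Tuesday, common
2330: Jan 1 Wednesday, common
2330 matches on both conditions.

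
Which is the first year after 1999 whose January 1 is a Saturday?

2000

Jan 1 advances by 2 weekdays after a leap year and by 1 after a common year.
1999: Jan 1 is Friday.
2000: Saturday (leap)
2000 begins on a Saturday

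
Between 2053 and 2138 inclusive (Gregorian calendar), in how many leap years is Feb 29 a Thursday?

Leap years in 2053–2138: 20 of them.
Feb 29 weekday advances by 5 (mod 7) from one leap year to the next four years later (or differs when a century non-leap intervenes).
Leap-day weekdays: 2056:Tue 2060:Sun 2064:Fri 2068:Wed 2072:Mon 2076:Sat 2080:Thu✓ 2084:Tue 2088:Sun 2092:Fri 2096:Wed 2104:Fri 2108:Wed 2112:Mon 2116:Sat 2120:Thu✓ 2124:Tue 2128:Sun 2132:Fri 2136:Wed
Thursday: 2080, 2120 → 2.

2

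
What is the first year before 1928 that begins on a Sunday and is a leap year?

1888

Jan 1 advances by 2 weekdays after a leap year and by 1 after a common year.
1928: Jan 1 is Sunday (leap).
1927: Saturday
1926: Friday
1925: Thursday
1924: Tuesday (leap)
1923: Monday
1922: Sunday
1921: Saturday
1920: Thursday (leap)
1919: Wednesday
1918: Tuesday
1917: Monday
1916: Saturday (leap)
1915: Friday
1914: Thursday
1913: Wednesday
1912: Monday (leap)
1911: Sunday
1910: Saturday
1909: Friday
1908: Wednesday (leap)
1907: Tuesday
1906: Monday
1905: Sunday
1904: Friday (leap)
1903: Thursday
1902: Wednesday
1901: Tuesday
1900: Monday
1899: Sunday
1898: Saturday
1897: Friday
1896: Wednesday (leap)
1895: Tuesday
1894: Monday
1893: Sunday
1892: Friday (leap)
1891: Thursday
1890: Wednesday
1889: Tuesday
1888: Sunday (leap)
1888 begins on a Sunday and is a leap year.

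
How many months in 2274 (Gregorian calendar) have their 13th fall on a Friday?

Check the 13th of each month of 2274: Jan 13: Tue, Feb 13: Fri, Mar 13: Fri, Apr 13: Mon, May 13: Wed, Jun 13: Sat, Jul 13: Mon, Aug 13: Thu, Sep 13: Sun, Oct 13: Tue, Nov 13: Fri, Dec 13: Sun.
Friday occurs in February, March, November — 3 months.

3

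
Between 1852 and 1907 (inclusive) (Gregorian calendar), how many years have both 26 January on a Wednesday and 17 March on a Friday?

Check each year's weekday for 26 January and 17 March:
  1852: Mon/Wed  1853: Wed/Thu  1854: Thu/Fri  1855: Fri/Sat  1856: Sat/Mon  1857: Mon/Tue  1858: Tue/Wed  1859: Wed/Thu  1860: Thu/Sat  1861: Sat/Sun  1862: Sun/Mon  1863: Mon/Tue  1864: Tue/Thu  1865: Thu/Fri  …(28 more)…  1894: Fri/Sat  1895: Sat/Sun  1896: Sun/Tue  1897: Tue/Wed  1898: Wed/Thu  1899: Thu/Fri  1900: Fri/Sat  1901: Sat/Sun  1902: Sun/Mon  1903: Mon/Tue  1904: Tue/Thu  1905: Thu/Fri  1906: Fri/Sat  1907: Sat/Sun
Both conditions hold in: 1876 — 1.

1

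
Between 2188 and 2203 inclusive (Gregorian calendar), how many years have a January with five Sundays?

7

January has 31 days; it has five Sundays when Sunday falls among the first (month-length − 28) days — i.e. when January 1 is one of Sunday/Saturday/Friday.
January 1 by year: 2188:Tue 2189:Thu 2190:Fri✓ 2191:Sat✓ 2192:Sun✓ 2193:Tue 2194:Wed 2195:Thu 2196:Fri✓ 2197:Sun✓ 2198:Mon 2199:Tue 2200:Wed 2201:Thu 2202:Fri✓ 2203:Sat✓
Years with five Sundays: 2190, 2191, 2192, 2196, 2197, 2202, 2203 → 7.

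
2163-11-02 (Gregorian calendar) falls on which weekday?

January 1, 2163 is a Saturday.
November 2 is day 306 of the year, i.e. 305 days after Jan 1.
305 mod 7 = 4, so advance 4 weekdays from Saturday: Wednesday.

Wednesday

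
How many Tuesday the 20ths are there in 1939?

Check the 20th of each month of 1939: Jan 20: Fri, Feb 20: Mon, Mar 20: Mon, Apr 20: Thu, May 20: Sat, Jun 20: Tue, Jul 20: Thu, Aug 20: Sun, Sep 20: Wed, Oct 20: Fri, Nov 20: Mon, Dec 20: Wed.
Tuesday occurs in June — 1 month.

1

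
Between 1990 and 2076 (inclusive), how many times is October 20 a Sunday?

Track October 20's weekday year by year (advancing +1, or +2 across a Feb 29):
  1990: Sat  1991: Sun (+1) ✓  1992: Tue (+2)  1993: Wed (+1)  1994: Thu (+1)
  1995: Fri (+1)  1996: Sun (+2) ✓  1997: Mon (+1)  1998: Tue (+1)  1999: Wed (+1)
  2000: Fri (+2)  2001: Sat (+1)  2002: Sun (+1) ✓  2003: Mon (+1)  … (59 more years) …
  2063: Sat (+1)  2064: Mon (+2)  2065: Tue (+1)  2066: Wed (+1)  2067: Thu (+1)
  2068: Sat (+2)  2069: Sun (+1) ✓  2070: Mon (+1)  2071: Tue (+1)  2072: Thu (+2)
  2073: Fri (+1)  2074: Sat (+1)  2075: Sun (+1) ✓  2076: Tue (+2)
Sunday years: 1991, 1996, 2002, 2013, 2019, 2024, 2030, 2041, 2047, 2052, 2058, 2069, 2075 — 13 in total.

13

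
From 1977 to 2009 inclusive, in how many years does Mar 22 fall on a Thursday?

5

Track Mar 22's weekday year by year (advancing +1, or +2 across a Feb 29):
  1977: Tue  1978: Wed (+1)  1979: Thu (+1) ✓  1980: Sat (+2)  1981: Sun (+1)
  1982: Mon (+1)  1983: Tue (+1)  1984: Thu (+2) ✓  1985: Fri (+1)  1986: Sat (+1)
  1987: Sun (+1)  1988: Tue (+2)  1989: Wed (+1)  1990: Thu (+1) ✓  … (5 more years) …
  1996: Fri (+2)  1997: Sat (+1)  1998: Sun (+1)  1999: Mon (+1)  2000: Wed (+2)
  2001: Thu (+1) ✓  2002: Fri (+1)  2003: Sat (+1)  2004: Mon (+2)  2005: Tue (+1)
  2006: Wed (+1)  2007: Thu (+1) ✓  2008: Sat (+2)  2009: Sun (+1)
Thursday years: 1979, 1984, 1990, 2001, 2007 — 5 in total.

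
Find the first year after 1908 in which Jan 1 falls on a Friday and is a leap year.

1932

Jan 1 advances by 2 weekdays after a leap year and by 1 after a common year.
1908: Jan 1 is Wednesday (leap).
1909: Friday
1910: Saturday
1911: Sunday
1912: Monday (leap)
1913: Wednesday
1914: Thursday
1915: Friday
1916: Saturday (leap)
1917: Monday
1918: Tuesday
1919: Wednesday
1920: Thursday (leap)
1921: Saturday
1922: Sunday
1923: Monday
1924: Tuesday (leap)
1925: Thursday
1926: Friday
1927: Saturday
1928: Sunday (leap)
1929: Tuesday
1930: Wednesday
1931: Thursday
1932: Friday (leap)
1932 begins on a Friday and is a leap year.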